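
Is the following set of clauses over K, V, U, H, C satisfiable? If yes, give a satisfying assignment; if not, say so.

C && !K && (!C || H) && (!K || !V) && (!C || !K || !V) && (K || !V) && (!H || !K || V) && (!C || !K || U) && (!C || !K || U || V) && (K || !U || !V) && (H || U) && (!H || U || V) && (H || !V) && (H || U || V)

K = False; V = False; U = True; H = True; C = True

Unit clause (C) forces C = True.
Unit clause (!K) forces K = False.
In (!C || H) only H is left, so H = True.
In (K || !V) only !V is left, so V = False.
In (!H || U || V) only U is left, so U = True.
All clauses satisfied.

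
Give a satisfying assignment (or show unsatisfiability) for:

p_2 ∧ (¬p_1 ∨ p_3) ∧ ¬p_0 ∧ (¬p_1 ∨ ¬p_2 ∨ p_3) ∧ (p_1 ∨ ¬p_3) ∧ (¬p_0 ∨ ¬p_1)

Unit clause (p_2) forces p_2 = True.
Unit clause (¬p_0) forces p_0 = False.
Set p_1 = False.
  then (p_1 ∨ ¬p_3) forces p_3 = False.
Check each clause:
  (p_2): p_2 holds.
  (¬p_1 ∨ p_3): ¬p_1 holds.
  (¬p_0): ¬p_0 holds.
  (¬p_1 ∨ ¬p_2 ∨ p_3): ¬p_1 holds.
  (p_1 ∨ ¬p_3): ¬p_3 holds.
  (¬p_0 ∨ ¬p_1): ¬p_0 holds.
All clauses satisfied.

p_0=F; p_1=F; p_2=T; p_3=F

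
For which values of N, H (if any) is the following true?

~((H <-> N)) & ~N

N = False, H = True

  ~((H <-> N)) = True
    H <-> N = False
  ~N = True
Both conjuncts True, so the formula holds.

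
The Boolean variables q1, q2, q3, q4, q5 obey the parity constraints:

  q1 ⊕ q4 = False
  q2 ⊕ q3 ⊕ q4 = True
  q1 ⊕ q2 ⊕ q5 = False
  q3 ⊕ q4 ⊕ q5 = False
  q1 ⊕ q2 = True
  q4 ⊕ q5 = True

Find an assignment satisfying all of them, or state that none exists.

Adding constraints 1, 2, 4, 5, 6 mod 2: every variable appears an even number of times on the left, so the left side is 0.
But the right sides sum to 1 (mod 2). 0 ≠ 1 — the system is inconsistent.

UNSATISFIABLE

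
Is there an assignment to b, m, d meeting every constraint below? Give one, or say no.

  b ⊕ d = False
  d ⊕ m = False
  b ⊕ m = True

Adding constraints 1, 2, 3 mod 2: every variable appears an even number of times on the left, so the left side is 0.
But the right sides sum to 1 (mod 2). 0 ≠ 1 — the system is inconsistent.

Unsatisfiable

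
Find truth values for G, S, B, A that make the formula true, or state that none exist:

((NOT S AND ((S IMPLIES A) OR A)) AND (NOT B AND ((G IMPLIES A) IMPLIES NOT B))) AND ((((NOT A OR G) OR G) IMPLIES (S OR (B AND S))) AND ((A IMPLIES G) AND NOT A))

Case A = True: the conjunct NOT A is False.
Case A = False: the formula simplifies to ((NOT S AND NOT S) AND (NOT B AND (NOT G IMPLIES NOT B))) AND (S OR (B AND S)).
  S = True: the conjunct NOT S is False.
  S = False: the conjunct S OR (B AND S) becomes False OR (B AND False) = False.
Both cases fail — unsatisfiable.

UNSATISFIABLE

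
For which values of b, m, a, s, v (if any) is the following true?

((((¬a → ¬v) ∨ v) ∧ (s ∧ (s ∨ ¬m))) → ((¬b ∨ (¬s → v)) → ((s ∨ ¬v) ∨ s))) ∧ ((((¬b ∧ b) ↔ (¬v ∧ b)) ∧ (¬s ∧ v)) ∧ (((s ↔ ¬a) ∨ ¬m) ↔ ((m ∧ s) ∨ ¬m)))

b = True, m = False, a = True, s = False, v = True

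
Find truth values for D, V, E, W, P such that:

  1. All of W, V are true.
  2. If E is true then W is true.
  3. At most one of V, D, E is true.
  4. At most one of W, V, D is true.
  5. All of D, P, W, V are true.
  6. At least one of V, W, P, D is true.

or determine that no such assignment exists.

No satisfying assignment exists.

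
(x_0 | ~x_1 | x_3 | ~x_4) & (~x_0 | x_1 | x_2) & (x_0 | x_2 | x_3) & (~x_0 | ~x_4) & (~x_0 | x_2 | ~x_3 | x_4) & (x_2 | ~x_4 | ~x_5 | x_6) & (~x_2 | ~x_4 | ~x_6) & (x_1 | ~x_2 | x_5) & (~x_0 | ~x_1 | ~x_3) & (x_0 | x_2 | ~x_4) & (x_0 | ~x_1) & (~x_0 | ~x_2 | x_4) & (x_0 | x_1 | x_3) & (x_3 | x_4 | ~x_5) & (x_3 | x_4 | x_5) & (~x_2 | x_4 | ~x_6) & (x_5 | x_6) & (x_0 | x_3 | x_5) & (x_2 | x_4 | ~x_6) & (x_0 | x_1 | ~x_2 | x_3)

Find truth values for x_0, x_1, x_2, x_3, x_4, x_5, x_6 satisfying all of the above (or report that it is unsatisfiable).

Set x_0 = False.
  then (x_0 | ~x_1) forces x_1 = False.
  then (x_0 | x_1 | x_3) forces x_3 = True.
Set x_2 = False.
  then (x_0 | x_2 | ~x_4) forces x_4 = False.
  then (x_2 | x_4 | ~x_6) forces x_6 = False.
  then (x_5 | x_6) forces x_5 = True.
All clauses satisfied.

x_0 = False; x_1 = False; x_2 = False; x_3 = True; x_4 = False; x_5 = True; x_6 = False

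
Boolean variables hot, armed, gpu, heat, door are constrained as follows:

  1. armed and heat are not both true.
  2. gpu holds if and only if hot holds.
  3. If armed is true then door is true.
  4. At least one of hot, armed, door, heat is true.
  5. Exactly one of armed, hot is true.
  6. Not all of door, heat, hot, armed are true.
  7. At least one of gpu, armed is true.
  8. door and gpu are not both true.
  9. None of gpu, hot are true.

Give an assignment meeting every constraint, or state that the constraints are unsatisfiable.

hot: False, armed: True, gpu: False, heat: False, door: True

  (1) armed=T, heat=F — not both ✓
  (2) gpu=F, hot=F — same ✓
  (3) armed=T ⇒ door: T ✓
  (4) {hot, armed, door, heat}: 2 true — at least one ✓
  (5) {armed, hot}: 1 true — exactly one ✓
  (6) {door, heat, hot, armed}: 2/4 true — not all ✓
  (7) {gpu, armed}: 1 true — at least one ✓
  (8) door=T, gpu=F — not both ✓
  (9) {gpu, hot}: 0 true — none ✓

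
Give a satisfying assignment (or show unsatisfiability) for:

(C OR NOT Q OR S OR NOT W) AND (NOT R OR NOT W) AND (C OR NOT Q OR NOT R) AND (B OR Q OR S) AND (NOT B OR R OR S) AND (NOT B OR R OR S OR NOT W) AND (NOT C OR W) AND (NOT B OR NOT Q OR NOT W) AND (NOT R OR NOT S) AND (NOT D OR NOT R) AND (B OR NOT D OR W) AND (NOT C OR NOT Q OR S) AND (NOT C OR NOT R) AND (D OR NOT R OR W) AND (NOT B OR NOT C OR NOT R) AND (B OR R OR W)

D: True, W: True, R: False, Q: False, B: True, C: True, S: True

Set D = True.
  then (NOT D OR NOT R) forces R = False.
Set W = True.
Set Q = False.
Set B = True.
  then (NOT B OR R OR S) forces S = True.
Set C = True.
All clauses satisfied.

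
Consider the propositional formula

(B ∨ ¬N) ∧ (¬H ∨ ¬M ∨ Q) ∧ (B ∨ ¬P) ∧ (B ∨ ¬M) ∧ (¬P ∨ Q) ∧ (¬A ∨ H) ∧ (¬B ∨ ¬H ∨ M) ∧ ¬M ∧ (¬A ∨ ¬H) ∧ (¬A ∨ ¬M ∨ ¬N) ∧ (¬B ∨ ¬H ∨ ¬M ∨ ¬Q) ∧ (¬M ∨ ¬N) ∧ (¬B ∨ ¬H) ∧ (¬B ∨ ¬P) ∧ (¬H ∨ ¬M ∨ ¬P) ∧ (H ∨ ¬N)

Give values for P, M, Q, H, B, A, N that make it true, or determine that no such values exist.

P: False, M: False, Q: True, H: False, B: True, A: False, N: False

Unit clause (¬M) forces M = False.
Try P = True:
  (B ∨ ¬P) forces B = True.
  clause (¬B ∨ ¬P) is falsified — backtrack.
So P = False.
Set Q = True.
Set H = False.
  then (¬A ∨ H) forces A = False.
  then (H ∨ ¬N) forces N = False.
Set B = True.
All clauses satisfied.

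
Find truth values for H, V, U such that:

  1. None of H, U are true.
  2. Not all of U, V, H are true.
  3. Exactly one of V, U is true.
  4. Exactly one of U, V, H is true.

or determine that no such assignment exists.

H: False, V: True, U: False

  (1) {H, U}: 0 true — none ✓
  (2) {U, V, H}: 1/3 true — not all ✓
  (3) {V, U}: 1 true — exactly one ✓
  (4) {U, V, H}: 1 true — exactly one ✓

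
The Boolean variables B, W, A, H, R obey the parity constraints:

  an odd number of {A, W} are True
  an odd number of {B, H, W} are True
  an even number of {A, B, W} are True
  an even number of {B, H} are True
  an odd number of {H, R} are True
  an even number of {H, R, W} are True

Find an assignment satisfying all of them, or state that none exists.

B=T, W=T, A=F, H=T, R=F

{A, W}: 1 true → odd ✓
{B, H, W}: 3 true → odd ✓
{A, B, W}: 2 true → even ✓
{B, H}: 2 true → even ✓
{H, R}: 1 true → odd ✓
{H, R, W}: 2 true → even ✓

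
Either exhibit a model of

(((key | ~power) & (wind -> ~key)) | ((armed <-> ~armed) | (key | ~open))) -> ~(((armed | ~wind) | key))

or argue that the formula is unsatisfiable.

power: True, open: True, armed: True, key: False, wind: False

  (((key | ~power) & (wind -> ~key)) | ((armed <-> ~armed) | (key | ~open))) -> ~(((armed | ~wind) | key)) = True
    ((key | ~power) & (wind -> ~key)) | ((armed <-> ~armed) | (key | ~open)) = False
      (key | ~power) & (wind -> ~key) = False
        key | ~power = False
          ~power = False
        wind -> ~key = True
          ~key = True
      (armed <-> ~armed) | (key | ~open) = False
        armed <-> ~armed = False
          ~armed = False
        key | ~open = False
          ~open = False
    ~(((armed | ~wind) | key)) = False
      (armed | ~wind) | key = True
        armed | ~wind = True
          ~wind = True
The formula evaluates to True.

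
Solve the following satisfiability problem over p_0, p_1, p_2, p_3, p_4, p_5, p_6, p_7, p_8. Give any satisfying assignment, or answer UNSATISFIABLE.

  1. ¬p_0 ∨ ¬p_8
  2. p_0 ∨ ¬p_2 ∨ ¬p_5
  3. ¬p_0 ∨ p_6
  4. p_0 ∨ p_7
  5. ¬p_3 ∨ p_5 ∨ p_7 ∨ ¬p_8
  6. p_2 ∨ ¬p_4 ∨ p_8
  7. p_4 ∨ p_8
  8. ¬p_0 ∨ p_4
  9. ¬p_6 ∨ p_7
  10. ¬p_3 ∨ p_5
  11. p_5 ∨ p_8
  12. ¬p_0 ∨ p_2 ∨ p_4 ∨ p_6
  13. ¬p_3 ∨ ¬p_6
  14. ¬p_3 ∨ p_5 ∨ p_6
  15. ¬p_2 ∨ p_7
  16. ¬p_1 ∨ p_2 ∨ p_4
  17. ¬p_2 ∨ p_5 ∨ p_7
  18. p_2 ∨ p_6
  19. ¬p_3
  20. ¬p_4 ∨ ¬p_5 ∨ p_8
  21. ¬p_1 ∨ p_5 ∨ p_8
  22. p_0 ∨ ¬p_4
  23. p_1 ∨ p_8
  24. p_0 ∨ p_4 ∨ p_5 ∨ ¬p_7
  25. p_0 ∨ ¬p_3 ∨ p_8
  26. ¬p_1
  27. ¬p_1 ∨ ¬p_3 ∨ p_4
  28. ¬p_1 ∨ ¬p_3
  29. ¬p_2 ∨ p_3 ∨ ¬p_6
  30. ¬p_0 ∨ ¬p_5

p_0: False; p_1: False; p_2: False; p_3: False; p_4: False; p_5: True; p_6: True; p_7: True; p_8: True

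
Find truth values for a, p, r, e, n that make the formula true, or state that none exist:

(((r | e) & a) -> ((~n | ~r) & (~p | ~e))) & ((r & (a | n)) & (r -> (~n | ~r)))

a=T, p=T, r=T, e=F, n=F

  ((r | e) & a) -> ((~n | ~r) & (~p | ~e)) = True
    (r | e) & a = True
      r | e = True
    (~n | ~r) & (~p | ~e) = True
      ~n | ~r = True
        ~n = True
        ~r = False
      ~p | ~e = True
        ~p = False
        ~e = True
  (r & (a | n)) & (r -> (~n | ~r)) = True
    r & (a | n) = True
      a | n = True
    r -> (~n | ~r) = True
      ~n | ~r = True
        ~n = True
        ~r = False
Both conjuncts True, so the formula holds.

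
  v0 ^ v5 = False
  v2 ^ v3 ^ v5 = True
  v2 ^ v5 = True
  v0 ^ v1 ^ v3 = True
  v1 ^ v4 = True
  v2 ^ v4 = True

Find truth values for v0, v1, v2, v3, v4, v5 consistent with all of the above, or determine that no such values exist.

v0 = True, v1 = False, v2 = False, v3 = False, v4 = True, v5 = True

v0 ^ v5 = T ^ T = False ✓
v2 ^ v3 ^ v5 = F ^ F ^ T = True ✓
v2 ^ v5 = F ^ T = True ✓
v0 ^ v1 ^ v3 = T ^ F ^ F = True ✓
v1 ^ v4 = F ^ T = True ✓
v2 ^ v4 = F ^ T = True ✓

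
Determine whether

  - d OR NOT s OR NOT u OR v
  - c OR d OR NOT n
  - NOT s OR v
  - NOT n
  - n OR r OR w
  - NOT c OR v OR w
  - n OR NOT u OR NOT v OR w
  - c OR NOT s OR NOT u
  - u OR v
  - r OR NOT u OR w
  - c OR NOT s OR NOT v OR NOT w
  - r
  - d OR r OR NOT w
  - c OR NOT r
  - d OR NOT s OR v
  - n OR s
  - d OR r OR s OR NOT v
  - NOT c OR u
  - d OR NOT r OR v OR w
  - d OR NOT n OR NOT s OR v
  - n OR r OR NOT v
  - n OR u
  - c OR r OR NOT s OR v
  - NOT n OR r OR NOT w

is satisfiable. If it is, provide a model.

u=T, d=T, s=T, c=T, v=T, w=T, r=T, n=F

Unit clause (NOT n) forces n = False.
Unit clause (r) forces r = True.
In (c OR NOT r) only c is left, so c = True.
In (n OR s) only s is left, so s = True.
In (NOT c OR u) only u is left, so u = True.
In (NOT s OR v) only v is left, so v = True.
In (n OR NOT u OR NOT v OR w) only w is left, so w = True.
Set d = True.
All clauses satisfied.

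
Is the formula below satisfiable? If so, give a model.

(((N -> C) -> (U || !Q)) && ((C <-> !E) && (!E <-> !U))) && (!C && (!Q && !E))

Case Q = True: the conjunct !Q is False.
Case Q = False: the formula simplifies to ((C <-> !E) && (!E <-> !U)) && (!C && !E).
  E = True: the conjunct !E is False.
  E = False: simplifies to (C && !U) && !C.
    C = True: the conjunct !C is False.
    C = False: the conjunct C is False.
Both cases fail — unsatisfiable.

Unsatisfiable — no assignment works.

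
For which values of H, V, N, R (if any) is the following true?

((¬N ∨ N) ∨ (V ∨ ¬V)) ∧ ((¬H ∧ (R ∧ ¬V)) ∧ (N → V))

H=F, V=F, N=F, R=T

  (¬N ∨ N) ∨ (V ∨ ¬V) = True
    ¬N ∨ N = True
      ¬N = True
    V ∨ ¬V = True
      ¬V = True
  (¬H ∧ (R ∧ ¬V)) ∧ (N → V) = True
    ¬H ∧ (R ∧ ¬V) = True
      ¬H = True
      R ∧ ¬V = True
        ¬V = True
    N → V = True
Both conjuncts True, so the formula holds.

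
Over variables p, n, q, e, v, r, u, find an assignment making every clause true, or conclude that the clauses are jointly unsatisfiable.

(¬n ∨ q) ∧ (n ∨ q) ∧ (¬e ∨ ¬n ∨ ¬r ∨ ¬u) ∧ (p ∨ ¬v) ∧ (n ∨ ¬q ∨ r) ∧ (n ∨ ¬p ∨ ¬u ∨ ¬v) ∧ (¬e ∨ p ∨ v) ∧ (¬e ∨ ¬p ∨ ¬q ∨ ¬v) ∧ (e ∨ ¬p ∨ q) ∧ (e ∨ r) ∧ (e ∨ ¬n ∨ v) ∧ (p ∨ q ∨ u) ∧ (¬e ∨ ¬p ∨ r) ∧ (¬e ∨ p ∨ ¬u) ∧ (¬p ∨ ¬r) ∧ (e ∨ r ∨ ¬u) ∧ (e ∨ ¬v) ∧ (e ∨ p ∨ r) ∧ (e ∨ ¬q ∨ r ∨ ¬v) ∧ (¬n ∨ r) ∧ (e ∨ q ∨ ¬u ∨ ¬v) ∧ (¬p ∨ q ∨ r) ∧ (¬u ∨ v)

Try p = True:
  (¬p ∨ ¬r) forces r = False.
  (e ∨ r) forces e = True.
  clause (¬e ∨ ¬p ∨ r) is falsified — backtrack.
So p = False.
  then (p ∨ ¬v) forces v = False.
  then (¬e ∨ p ∨ v) forces e = False.
  then (e ∨ r) forces r = True.
  then (e ∨ ¬n ∨ v) forces n = False.
  then (¬u ∨ v) forces u = False.
  then (n ∨ q) forces q = True.
All clauses satisfied.

p = False; n = False; q = True; e = False; v = False; r = True; u = False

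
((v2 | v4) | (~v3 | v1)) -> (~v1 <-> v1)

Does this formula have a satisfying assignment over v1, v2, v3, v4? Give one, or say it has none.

v1 = False, v2 = False, v3 = True, v4 = False

  ((v2 | v4) | (~v3 | v1)) -> (~v1 <-> v1) = True
    (v2 | v4) | (~v3 | v1) = False
      v2 | v4 = False
      ~v3 | v1 = False
        ~v3 = False
    ~v1 <-> v1 = False
      ~v1 = True
The formula evaluates to True.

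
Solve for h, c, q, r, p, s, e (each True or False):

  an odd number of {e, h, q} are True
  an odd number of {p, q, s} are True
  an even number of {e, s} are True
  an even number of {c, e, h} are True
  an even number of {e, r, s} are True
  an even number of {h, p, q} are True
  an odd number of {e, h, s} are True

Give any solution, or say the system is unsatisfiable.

h: True; c: True; q: False; r: False; p: True; s: False; e: False

{e, h, q}: 1 true → odd ✓
{p, q, s}: 1 true → odd ✓
{e, s}: 0 true → even ✓
{c, e, h}: 2 true → even ✓
{e, r, s}: 0 true → even ✓
{h, p, q}: 2 true → even ✓
{e, h, s}: 1 true → odd ✓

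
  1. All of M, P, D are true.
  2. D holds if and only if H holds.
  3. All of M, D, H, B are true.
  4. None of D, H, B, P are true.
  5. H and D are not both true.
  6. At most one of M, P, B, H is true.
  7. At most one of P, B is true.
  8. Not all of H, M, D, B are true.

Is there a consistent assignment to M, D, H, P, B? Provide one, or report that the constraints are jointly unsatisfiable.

Case D = True:
  Constraint (4) is violated (D=T) — contradiction.
Case D = False:
  Constraint (1) is violated (D=F) — contradiction.
Both cases fail — unsatisfiable.

Unsatisfiable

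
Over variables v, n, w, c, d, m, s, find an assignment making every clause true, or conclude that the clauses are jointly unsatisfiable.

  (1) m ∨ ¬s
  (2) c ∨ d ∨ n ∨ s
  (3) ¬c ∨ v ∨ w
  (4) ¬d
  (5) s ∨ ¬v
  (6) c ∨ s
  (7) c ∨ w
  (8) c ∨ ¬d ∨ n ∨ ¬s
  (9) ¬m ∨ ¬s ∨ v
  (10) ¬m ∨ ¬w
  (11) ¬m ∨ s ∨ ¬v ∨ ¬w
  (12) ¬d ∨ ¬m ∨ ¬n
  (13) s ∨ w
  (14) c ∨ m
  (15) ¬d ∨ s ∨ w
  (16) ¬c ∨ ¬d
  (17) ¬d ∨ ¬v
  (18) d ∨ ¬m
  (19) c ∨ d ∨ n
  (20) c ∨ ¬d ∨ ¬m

v = False; n = False; w = True; c = True; d = False; m = False; s = False

Unit clause (¬d) forces d = False.
In (d ∨ ¬m) only ¬m is left, so m = False.
In (m ∨ ¬s) only ¬s is left, so s = False.
In (s ∨ ¬v) only ¬v is left, so v = False.
In (c ∨ s) only c is left, so c = True.
In (s ∨ w) only w is left, so w = True.
Set n = False.
All clauses satisfied.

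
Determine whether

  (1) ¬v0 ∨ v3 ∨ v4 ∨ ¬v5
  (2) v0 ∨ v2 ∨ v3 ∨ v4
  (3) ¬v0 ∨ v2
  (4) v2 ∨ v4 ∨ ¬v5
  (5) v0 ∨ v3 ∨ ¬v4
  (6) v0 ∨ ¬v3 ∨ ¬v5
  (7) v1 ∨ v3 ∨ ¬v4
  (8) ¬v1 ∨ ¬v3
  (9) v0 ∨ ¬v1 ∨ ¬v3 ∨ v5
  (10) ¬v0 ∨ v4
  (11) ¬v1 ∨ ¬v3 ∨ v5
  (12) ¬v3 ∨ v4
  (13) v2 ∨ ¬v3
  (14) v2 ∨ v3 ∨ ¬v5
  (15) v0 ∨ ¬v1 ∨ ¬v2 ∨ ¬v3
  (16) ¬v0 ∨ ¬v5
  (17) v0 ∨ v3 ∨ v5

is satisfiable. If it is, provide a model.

Set v0 = False.
Set v1 = True.
  then (¬v1 ∨ ¬v3) forces v3 = False.
  then (v0 ∨ v3 ∨ v5) forces v5 = True.
  then (v0 ∨ v3 ∨ ¬v4) forces v4 = False.
  then (v2 ∨ v3 ∨ ¬v5) forces v2 = True.
All clauses satisfied.

v0: False, v1: True, v2: True, v3: False, v4: False, v5: True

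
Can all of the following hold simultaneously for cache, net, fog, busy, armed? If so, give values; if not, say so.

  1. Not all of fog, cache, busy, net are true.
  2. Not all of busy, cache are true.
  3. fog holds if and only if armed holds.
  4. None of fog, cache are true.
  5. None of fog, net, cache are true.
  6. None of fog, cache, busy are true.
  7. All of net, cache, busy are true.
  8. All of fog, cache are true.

Unsatisfiable

Case cache = True:
  Constraint (4) is violated (cache=T) — contradiction.
Case cache = False:
  Constraint (7) is violated (cache=F) — contradiction.
Both cases fail — unsatisfiable.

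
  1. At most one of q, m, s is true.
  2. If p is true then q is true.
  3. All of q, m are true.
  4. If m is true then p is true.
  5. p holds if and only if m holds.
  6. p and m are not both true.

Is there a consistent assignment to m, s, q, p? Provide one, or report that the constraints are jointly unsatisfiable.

Case m = True:
  (1) with m=T forces q = False.
  Constraint (3) is violated (q=F) — contradiction.
Case m = False:
  Constraint (3) is violated (m=F) — contradiction.
Both cases fail — unsatisfiable.

UNSATISFIABLE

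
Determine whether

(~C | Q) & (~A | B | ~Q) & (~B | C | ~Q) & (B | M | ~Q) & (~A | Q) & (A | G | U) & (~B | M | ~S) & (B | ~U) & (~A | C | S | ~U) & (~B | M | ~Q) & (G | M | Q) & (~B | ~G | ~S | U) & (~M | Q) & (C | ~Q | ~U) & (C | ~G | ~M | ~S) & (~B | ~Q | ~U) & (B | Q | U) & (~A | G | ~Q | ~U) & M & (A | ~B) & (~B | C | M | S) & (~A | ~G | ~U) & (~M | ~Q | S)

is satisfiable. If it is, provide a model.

U = False; A = True; B = True; G = False; Q = True; S = True; M = True; C = True

Unit clause (M) forces M = True.
In (~M | Q) only Q is left, so Q = True.
In (~M | ~Q | S) only S is left, so S = True.
Set U = False.
Set A = True.
  then (~A | B | ~Q) forces B = True.
  then (~B | C | ~Q) forces C = True.
  then (~B | ~G | ~S | U) forces G = False.
All clauses satisfied.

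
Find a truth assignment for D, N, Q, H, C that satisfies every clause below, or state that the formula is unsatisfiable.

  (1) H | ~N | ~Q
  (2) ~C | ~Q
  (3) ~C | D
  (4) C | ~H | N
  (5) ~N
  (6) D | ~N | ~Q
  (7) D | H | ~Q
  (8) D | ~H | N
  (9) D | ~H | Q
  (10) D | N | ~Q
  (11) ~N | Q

D = False, N = False, Q = False, H = False, C = False

Unit clause (~N) forces N = False.
Set D = False.
  then (~C | D) forces C = False.
  then (C | ~H | N) forces H = False.
  then (D | H | ~Q) forces Q = False.
All clauses satisfied.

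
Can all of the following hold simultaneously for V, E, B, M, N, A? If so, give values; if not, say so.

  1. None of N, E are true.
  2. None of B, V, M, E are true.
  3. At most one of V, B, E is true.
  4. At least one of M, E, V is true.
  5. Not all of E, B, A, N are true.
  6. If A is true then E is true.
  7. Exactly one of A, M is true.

The formula is unsatisfiable.

Case V = True:
  Constraint (2) is violated (V=T) — contradiction.
Case V = False:
  (1) forces N = False.
  (1) forces E = False.
  (2) forces B = False.
  (2) forces M = False.
  Constraint (4) is violated (M=F, E=F, V=F) — contradiction.
Both cases fail — unsatisfiable.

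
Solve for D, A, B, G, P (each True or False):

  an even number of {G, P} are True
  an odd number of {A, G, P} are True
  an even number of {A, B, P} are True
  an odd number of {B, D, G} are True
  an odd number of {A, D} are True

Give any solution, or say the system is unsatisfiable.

D: False, A: True, B: True, G: False, P: False

{G, P}: 0 true → even ✓
{A, G, P}: 1 true → odd ✓
{A, B, P}: 2 true → even ✓
{B, D, G}: 1 true → odd ✓
{A, D}: 1 true → odd ✓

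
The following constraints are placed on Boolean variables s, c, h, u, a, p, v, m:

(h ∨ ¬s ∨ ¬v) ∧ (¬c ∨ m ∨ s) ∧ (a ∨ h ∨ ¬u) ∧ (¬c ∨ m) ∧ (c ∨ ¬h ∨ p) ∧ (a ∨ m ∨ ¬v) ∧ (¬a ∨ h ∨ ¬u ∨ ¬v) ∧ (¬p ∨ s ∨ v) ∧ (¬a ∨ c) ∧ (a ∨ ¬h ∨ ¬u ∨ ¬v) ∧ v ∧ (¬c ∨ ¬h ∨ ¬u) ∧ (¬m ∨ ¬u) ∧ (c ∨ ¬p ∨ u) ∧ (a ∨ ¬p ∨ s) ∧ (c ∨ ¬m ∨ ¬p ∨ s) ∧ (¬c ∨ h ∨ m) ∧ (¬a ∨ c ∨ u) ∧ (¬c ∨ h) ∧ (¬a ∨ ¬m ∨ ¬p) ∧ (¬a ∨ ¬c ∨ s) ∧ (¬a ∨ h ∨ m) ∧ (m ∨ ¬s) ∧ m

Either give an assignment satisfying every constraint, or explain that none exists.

s = False; c = True; h = True; u = False; a = False; p = False; v = True; m = True

Unit clause (v) forces v = True.
Unit clause (m) forces m = True.
In (¬m ∨ ¬u) only ¬u is left, so u = False.
Set s = False.
Set c = True.
  then (¬c ∨ h) forces h = True.
  then (¬a ∨ ¬c ∨ s) forces a = False.
  then (a ∨ ¬p ∨ s) forces p = False.
All clauses satisfied.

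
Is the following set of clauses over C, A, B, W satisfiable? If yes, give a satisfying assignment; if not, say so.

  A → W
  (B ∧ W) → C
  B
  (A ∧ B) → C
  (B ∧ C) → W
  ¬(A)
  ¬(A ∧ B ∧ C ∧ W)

Unit clause (B) forces B = True.
Unit clause (¬A) forces A = False.
Set C = False.
  then (¬B ∨ C ∨ ¬W) forces W = False.
Check each clause:
  (B): B holds.
  (¬A): ¬A holds.
  (¬B ∨ C ∨ ¬W): ¬W holds.
  (¬A ∨ ¬B ∨ ¬C ∨ ¬W): ¬A holds.
  (¬A ∨ ¬B ∨ C): ¬A holds.
  (¬A ∨ W): ¬A holds.
  (¬B ∨ ¬C ∨ W): ¬C holds.
All clauses satisfied.

C=F, A=F, B=T, W=F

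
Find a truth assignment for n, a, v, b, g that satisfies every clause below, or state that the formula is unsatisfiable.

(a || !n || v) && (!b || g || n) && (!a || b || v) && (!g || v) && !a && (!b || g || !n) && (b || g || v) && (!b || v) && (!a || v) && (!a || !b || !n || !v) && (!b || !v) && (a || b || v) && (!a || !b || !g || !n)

n = True; a = False; v = True; b = False; g = True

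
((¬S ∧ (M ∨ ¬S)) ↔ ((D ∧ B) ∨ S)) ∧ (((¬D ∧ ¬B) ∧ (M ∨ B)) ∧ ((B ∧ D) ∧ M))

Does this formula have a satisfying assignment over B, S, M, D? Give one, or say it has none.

The formula is unsatisfiable.

Case B = True: the conjunct ¬B is False.
Case B = False: the conjunct B is False.
Both cases fail — unsatisfiable.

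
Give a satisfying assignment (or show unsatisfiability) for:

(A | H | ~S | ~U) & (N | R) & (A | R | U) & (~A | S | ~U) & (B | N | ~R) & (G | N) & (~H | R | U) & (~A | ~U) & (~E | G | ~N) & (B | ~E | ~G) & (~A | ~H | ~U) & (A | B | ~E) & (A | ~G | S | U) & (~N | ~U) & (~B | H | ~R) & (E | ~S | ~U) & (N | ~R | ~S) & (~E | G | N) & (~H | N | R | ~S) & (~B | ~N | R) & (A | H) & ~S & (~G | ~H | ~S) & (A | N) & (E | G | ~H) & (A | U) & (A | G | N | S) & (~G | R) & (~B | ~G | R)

Unit clause (~S) forces S = False.
Try A = False:
  (A | H) forces H = True.
  (A | N) forces N = True.
  (~N | ~U) forces U = False.
  clause (A | U) is falsified — backtrack.
So A = True.
  then (~A | S | ~U) forces U = False.
Set E = False.
Set B = True.
Set H = True.
  then (~H | R | U) forces R = True.
  then (E | G | ~H) forces G = True.
Set N = True.
All clauses satisfied.

A = True, E = False, U = False, B = True, H = True, N = True, S = False, G = True, R = True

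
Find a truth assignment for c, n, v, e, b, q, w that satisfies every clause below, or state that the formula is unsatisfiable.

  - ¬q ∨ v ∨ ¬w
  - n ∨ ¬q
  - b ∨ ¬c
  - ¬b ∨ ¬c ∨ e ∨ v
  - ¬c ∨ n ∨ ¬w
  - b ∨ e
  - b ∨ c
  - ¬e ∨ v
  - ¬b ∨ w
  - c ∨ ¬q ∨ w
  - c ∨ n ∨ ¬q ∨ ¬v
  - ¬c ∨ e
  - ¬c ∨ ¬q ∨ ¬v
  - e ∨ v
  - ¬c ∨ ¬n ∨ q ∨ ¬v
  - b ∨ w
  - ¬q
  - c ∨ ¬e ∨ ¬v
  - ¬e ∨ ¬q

c=F, n=F, v=T, e=F, b=T, q=F, w=T

Unit clause (¬q) forces q = False.
Set c = False.
  then (b ∨ c) forces b = True.
  then (¬b ∨ w) forces w = True.
Set n = False.
Try v = False:
  (¬e ∨ v) forces e = False.
  clause (e ∨ v) is falsified — backtrack.
So v = True.
  then (c ∨ ¬e ∨ ¬v) forces e = False.
All clauses satisfied.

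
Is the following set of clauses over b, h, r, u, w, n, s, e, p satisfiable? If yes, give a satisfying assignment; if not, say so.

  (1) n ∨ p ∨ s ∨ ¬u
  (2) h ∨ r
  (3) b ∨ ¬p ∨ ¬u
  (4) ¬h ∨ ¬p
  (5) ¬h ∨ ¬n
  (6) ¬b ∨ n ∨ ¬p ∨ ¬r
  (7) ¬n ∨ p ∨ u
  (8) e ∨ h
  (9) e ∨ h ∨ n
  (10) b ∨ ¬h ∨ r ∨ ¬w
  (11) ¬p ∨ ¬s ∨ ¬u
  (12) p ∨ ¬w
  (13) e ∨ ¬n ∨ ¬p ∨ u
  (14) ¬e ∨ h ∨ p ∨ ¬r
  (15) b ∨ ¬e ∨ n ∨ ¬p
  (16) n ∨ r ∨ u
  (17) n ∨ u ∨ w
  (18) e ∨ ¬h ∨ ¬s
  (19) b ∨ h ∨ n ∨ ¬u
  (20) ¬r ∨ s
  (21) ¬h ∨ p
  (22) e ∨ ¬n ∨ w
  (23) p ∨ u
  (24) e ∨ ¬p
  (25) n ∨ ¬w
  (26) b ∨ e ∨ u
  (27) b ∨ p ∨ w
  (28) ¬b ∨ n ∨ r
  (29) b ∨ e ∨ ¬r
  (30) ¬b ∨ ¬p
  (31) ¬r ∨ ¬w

Set b = False.
Try h = True:
  (¬h ∨ ¬p) forces p = False.
  clause (¬h ∨ p) is falsified — backtrack.
So h = False.
  then (h ∨ r) forces r = True.
  then (e ∨ h) forces e = True.
  then (¬e ∨ h ∨ p ∨ ¬r) forces p = True.
  then (b ∨ ¬e ∨ n ∨ ¬p) forces n = True.
  then (¬r ∨ s) forces s = True.
  then (¬r ∨ ¬w) forces w = False.
  then (b ∨ ¬p ∨ ¬u) forces u = False.
All clauses satisfied.

b = False, h = False, r = True, u = False, w = False, n = True, s = True, e = True, p = True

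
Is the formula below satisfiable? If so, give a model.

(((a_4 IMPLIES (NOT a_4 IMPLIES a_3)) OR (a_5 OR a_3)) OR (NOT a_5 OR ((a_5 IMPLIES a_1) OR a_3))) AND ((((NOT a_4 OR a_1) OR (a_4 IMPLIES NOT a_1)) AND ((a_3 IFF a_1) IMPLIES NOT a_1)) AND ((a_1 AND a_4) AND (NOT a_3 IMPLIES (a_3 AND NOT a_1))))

Case a_1 = True: the formula simplifies to NOT a_3 AND (a_4 AND a_3).
  a_3 = True: the conjunct NOT a_3 is False.
  a_3 = False: the conjunct a_3 is False.
Case a_1 = False: the conjunct a_1 is False.
Both cases fail — unsatisfiable.

Unsatisfiable — no assignment works.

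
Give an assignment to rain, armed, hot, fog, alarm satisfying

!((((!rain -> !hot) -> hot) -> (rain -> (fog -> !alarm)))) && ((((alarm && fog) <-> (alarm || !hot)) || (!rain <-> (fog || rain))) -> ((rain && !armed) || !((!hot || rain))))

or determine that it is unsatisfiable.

rain = True, armed = False, hot = True, fog = True, alarm = True

  !((((!rain -> !hot) -> hot) -> (rain -> (fog -> !alarm)))) = True
    ((!rain -> !hot) -> hot) -> (rain -> (fog -> !alarm)) = False
      (!rain -> !hot) -> hot = True
        !rain -> !hot = True
          !rain = False
          !hot = False
      rain -> (fog -> !alarm) = False
        fog -> !alarm = False
          !alarm = False
  (((alarm && fog) <-> (alarm || !hot)) || (!rain <-> (fog || rain))) -> ((rain && !armed) || !((!hot || rain))) = True
    ((alarm && fog) <-> (alarm || !hot)) || (!rain <-> (fog || rain)) = True
      (alarm && fog) <-> (alarm || !hot) = True
        alarm && fog = True
        alarm || !hot = True
          !hot = False
      !rain <-> (fog || rain) = False
        !rain = False
        fog || rain = True
    (rain && !armed) || !((!hot || rain)) = True
      rain && !armed = True
        !armed = True
      !((!hot || rain)) = False
        !hot || rain = True
          !hot = False
Both conjuncts True, so the formula holds.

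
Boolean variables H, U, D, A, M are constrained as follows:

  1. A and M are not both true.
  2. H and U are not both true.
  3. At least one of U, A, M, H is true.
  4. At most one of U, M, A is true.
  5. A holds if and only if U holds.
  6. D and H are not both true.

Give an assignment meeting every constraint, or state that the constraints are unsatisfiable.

H = False; U = False; D = False; A = False; M = True

  (1) A=F, M=T — not both ✓
  (2) H=F, U=F — not both ✓
  (3) {U, A, M, H}: 1 true — at least one ✓
  (4) {U, M, A}: 1 true — at most one ✓
  (5) A=F, U=F — same ✓
  (6) D=F, H=F — not both ✓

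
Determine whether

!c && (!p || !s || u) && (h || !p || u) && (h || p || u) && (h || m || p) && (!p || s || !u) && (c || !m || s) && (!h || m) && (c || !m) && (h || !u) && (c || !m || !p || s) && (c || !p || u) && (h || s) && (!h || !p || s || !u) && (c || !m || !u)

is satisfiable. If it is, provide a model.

Case c = True:
  Clause (!c) is falsified — contradiction.
Case c = False:
  (c || !m) forces m = False.
  (!h || m) forces h = False.
  (h || m || p) forces p = True.
  (h || !p || u) forces u = True.
  Clause (h || !u) is falsified — contradiction.
Both cases fail, so the formula is unsatisfiable.

UNSATISFIABLE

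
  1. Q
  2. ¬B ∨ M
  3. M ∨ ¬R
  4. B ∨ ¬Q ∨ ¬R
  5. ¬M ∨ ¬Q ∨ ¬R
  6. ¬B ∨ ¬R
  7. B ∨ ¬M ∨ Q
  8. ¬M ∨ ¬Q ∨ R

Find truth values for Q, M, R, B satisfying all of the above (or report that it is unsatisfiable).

Unit clause (Q) forces Q = True.
Try M = True:
  (¬M ∨ ¬Q ∨ ¬R) forces R = False.
  clause (¬M ∨ ¬Q ∨ R) is falsified — backtrack.
So M = False.
  then (¬B ∨ M) forces B = False.
  then (M ∨ ¬R) forces R = False.
Check each clause:
  (Q): Q holds.
  (¬B ∨ M): ¬B holds.
  (M ∨ ¬R): ¬R holds.
  (B ∨ ¬Q ∨ ¬R): ¬R holds.
  (¬M ∨ ¬Q ∨ ¬R): ¬M holds.
  (¬B ∨ ¬R): ¬B holds.
  (B ∨ ¬M ∨ Q): ¬M holds.
  (¬M ∨ ¬Q ∨ R): ¬M holds.
All clauses satisfied.

Q = True; M = False; R = False; B = False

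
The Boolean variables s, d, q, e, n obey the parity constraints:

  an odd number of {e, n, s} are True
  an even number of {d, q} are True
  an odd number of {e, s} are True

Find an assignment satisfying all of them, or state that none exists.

s = True; d = False; q = False; e = False; n = False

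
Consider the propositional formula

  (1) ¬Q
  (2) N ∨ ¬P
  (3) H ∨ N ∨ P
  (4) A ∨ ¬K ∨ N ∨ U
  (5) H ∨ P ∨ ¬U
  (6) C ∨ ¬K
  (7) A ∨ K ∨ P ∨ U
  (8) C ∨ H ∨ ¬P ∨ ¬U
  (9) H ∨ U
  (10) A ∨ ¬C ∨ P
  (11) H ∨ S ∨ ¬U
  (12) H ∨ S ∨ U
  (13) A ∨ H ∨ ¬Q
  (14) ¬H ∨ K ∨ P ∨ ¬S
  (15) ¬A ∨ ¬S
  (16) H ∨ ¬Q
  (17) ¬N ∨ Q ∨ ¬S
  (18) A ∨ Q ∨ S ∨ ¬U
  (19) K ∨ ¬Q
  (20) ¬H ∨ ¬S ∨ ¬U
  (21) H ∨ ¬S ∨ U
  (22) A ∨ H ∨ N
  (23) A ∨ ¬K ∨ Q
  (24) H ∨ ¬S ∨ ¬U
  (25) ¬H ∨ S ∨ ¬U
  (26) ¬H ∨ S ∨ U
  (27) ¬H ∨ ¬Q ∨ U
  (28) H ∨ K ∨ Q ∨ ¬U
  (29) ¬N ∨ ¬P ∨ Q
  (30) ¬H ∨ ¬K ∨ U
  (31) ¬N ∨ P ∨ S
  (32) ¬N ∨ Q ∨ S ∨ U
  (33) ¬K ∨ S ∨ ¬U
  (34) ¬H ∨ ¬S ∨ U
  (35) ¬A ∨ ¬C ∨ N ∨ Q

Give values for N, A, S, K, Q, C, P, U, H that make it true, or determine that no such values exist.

UNSATISFIABLE

Case P = True:
  (¬Q) forces Q = False.
  (N ∨ ¬P) forces N = True.
  Clause (¬N ∨ ¬P ∨ Q) is falsified — contradiction.
Case P = False:
  (¬Q) forces Q = False.
  If U = True:
    (H ∨ P ∨ ¬U) forces H = True.
    (¬H ∨ ¬S ∨ ¬U) forces S = False.
    clause (¬H ∨ S ∨ ¬U) is falsified.
  If U = False:
    (H ∨ U) forces H = True.
    (¬H ∨ S ∨ U) forces S = True.
    clause (¬H ∨ ¬S ∨ U) is falsified.
  Every sub-case reaches a contradiction.
Both cases fail, so the formula is unsatisfiable.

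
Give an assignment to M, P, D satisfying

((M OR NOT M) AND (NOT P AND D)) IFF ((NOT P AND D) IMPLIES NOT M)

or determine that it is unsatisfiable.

M = False; P = False; D = True

  ((M OR NOT M) AND (NOT P AND D)) IFF ((NOT P AND D) IMPLIES NOT M) = True
    (M OR NOT M) AND (NOT P AND D) = True
      M OR NOT M = True
        NOT M = True
      NOT P AND D = True
        NOT P = True
    (NOT P AND D) IMPLIES NOT M = True
      NOT P AND D = True
        NOT P = True
      NOT M = True
The formula evaluates to True.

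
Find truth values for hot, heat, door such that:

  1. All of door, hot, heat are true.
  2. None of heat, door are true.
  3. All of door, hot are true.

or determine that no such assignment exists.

Case heat = True:
  Constraint (2) is violated (heat=T) — contradiction.
Case heat = False:
  Constraint (1) is violated (heat=F) — contradiction.
Both cases fail — unsatisfiable.

Unsatisfiable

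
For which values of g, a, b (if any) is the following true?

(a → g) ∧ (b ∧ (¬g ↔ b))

g=F; a=F; b=T

  a → g = True
  b ∧ (¬g ↔ b) = True
    ¬g ↔ b = True
      ¬g = True
Both conjuncts True, so the formula holds.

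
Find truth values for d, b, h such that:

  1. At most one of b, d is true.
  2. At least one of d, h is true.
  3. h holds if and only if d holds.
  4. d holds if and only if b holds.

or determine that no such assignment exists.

UNSATISFIABLE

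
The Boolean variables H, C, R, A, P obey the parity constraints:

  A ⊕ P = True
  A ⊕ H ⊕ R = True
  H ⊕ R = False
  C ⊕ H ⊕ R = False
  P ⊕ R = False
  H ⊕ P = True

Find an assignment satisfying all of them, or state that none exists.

The formula is unsatisfiable.

Adding constraints 3, 5, 6 mod 2: every variable appears an even number of times on the left, so the left side is 0.
But the right sides sum to 1 (mod 2). 0 ≠ 1 — the system is inconsistent.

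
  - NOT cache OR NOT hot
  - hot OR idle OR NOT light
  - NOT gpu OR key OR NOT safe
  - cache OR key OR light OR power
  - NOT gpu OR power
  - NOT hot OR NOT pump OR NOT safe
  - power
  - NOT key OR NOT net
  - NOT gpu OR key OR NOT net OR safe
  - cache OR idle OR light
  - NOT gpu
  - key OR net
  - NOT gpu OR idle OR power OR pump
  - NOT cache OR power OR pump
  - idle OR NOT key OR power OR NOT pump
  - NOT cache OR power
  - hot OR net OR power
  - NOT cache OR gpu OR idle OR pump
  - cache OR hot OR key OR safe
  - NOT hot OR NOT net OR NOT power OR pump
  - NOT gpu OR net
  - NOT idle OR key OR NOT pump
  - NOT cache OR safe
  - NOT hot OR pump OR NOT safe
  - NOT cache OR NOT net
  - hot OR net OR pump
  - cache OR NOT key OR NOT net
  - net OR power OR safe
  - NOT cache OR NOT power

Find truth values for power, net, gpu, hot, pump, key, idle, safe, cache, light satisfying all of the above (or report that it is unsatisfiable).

power = True; net = True; gpu = False; hot = False; pump = False; key = False; idle = True; safe = True; cache = False; light = True

Unit clause (power) forces power = True.
Unit clause (NOT gpu) forces gpu = False.
In (NOT cache OR NOT power) only NOT cache is left, so cache = False.
Set net = True.
  then (NOT key OR NOT net) forces key = False.
Set hot = False.
  then (cache OR hot OR key OR safe) forces safe = True.
Try pump = True:
  (NOT idle OR key OR NOT pump) forces idle = False.
  (hot OR idle OR NOT light) forces light = False.
  clause (cache OR idle OR light) is falsified — backtrack.
So pump = False.
Try idle = False:
  (hot OR idle OR NOT light) forces light = False.
  clause (cache OR idle OR light) is falsified — backtrack.
So idle = True.
Set light = True.
All clauses satisfied.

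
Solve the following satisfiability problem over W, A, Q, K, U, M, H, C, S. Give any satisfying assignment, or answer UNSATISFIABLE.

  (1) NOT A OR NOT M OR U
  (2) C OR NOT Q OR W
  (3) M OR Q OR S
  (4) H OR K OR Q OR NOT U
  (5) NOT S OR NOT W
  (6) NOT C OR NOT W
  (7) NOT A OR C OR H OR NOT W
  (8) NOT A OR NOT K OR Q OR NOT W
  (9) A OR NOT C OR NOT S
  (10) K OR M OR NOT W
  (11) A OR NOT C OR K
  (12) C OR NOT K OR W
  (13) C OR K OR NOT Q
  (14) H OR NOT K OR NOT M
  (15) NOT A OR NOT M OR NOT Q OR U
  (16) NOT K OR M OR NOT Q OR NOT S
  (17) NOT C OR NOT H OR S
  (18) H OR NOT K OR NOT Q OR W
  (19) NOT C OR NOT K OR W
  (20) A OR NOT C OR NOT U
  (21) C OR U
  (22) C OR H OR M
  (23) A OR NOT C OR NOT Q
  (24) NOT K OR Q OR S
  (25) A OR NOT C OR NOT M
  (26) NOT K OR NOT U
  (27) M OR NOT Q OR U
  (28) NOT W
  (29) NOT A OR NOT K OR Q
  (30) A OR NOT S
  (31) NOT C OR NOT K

W = False; A = True; Q = False; K = False; U = True; M = True; H = True; C = False; S = True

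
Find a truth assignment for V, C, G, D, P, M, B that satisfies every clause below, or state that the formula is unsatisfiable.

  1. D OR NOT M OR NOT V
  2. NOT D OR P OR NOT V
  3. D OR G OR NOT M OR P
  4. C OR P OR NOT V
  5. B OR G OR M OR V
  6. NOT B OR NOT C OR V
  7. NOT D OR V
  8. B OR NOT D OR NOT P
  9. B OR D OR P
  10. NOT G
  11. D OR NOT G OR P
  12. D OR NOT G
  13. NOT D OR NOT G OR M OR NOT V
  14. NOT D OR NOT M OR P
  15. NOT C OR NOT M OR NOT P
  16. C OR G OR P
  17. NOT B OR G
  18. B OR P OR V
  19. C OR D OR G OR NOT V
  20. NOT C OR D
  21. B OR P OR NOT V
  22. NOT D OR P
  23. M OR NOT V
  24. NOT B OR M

Unit clause (NOT G) forces G = False.
In (NOT B OR G) only NOT B is left, so B = False.
Try V = True:
  (B OR P OR NOT V) forces P = True.
  (B OR NOT D OR NOT P) forces D = False.
  (D OR NOT M OR NOT V) forces M = False.
  clause (M OR NOT V) is falsified — backtrack.
So V = False.
  then (B OR G OR M OR V) forces M = True.
  then (NOT D OR V) forces D = False.
  then (B OR D OR P) forces P = True.
  then (NOT C OR NOT M OR NOT P) forces C = False.
All clauses satisfied.

V: False, C: False, G: False, D: False, P: True, M: True, B: False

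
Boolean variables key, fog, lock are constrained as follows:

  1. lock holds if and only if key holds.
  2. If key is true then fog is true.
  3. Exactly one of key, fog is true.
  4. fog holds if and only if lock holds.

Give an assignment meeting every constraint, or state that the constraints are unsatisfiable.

Unsatisfiable

Case fog = True:
  (3) with fog=T forces key = False.
  (1) with key=F forces lock = False.
  Constraint (4) is violated (fog=T, lock=F) — contradiction.
Case fog = False:
  (2) with fog=F forces key = False.
  Constraint (3) is violated (key=F, fog=F) — contradiction.
Both cases fail — unsatisfiable.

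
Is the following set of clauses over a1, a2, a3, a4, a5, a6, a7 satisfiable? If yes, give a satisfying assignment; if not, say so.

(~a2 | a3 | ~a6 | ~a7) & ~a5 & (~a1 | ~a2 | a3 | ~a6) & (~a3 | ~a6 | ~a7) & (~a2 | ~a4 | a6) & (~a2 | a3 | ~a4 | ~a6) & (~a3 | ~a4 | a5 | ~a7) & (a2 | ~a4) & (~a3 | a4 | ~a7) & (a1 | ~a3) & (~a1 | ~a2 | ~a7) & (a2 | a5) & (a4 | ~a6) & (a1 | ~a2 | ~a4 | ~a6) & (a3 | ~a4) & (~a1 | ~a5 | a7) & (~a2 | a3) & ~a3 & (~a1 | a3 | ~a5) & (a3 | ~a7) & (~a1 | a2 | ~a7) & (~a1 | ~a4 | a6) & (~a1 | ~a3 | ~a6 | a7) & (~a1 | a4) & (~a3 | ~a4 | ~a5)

No satisfying assignment exists.

Case a3 = True:
  Clause (~a3) is falsified — contradiction.
Case a3 = False:
  (~a5) forces a5 = False.
  (a2 | a5) forces a2 = True.
  Clause (~a2 | a3) is falsified — contradiction.
Both cases fail, so the formula is unsatisfiable.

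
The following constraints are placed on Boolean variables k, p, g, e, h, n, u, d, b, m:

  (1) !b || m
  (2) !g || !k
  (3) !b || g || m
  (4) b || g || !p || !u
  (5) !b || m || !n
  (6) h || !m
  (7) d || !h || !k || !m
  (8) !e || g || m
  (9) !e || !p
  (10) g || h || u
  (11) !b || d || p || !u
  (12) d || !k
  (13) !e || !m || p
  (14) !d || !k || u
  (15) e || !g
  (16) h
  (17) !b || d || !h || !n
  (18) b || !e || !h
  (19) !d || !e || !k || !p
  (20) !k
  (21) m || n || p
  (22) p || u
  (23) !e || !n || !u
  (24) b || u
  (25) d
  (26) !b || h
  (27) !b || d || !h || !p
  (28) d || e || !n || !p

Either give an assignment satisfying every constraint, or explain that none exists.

Unit clause (h) forces h = True.
Unit clause (!k) forces k = False.
Unit clause (d) forces d = True.
Set p = False.
  then (p || u) forces u = True.
Try g = True:
  (e || !g) forces e = True.
  (!e || !m || p) forces m = False.
  (!b || m) forces b = False.
  clause (b || !e || !h) is falsified — backtrack.
So g = False.
Set e = False.
Set n = True.
Set b = True.
  then (!b || m) forces m = True.
All clauses satisfied.

k=F, p=F, g=F, e=F, h=T, n=T, u=T, d=T, b=T, m=T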